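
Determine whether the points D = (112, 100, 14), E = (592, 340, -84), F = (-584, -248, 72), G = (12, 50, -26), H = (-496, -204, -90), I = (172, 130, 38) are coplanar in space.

The plane through D, E, F has normal n = DE × DF = (-20184, 40368, 0) and equation n·P = 1776192.
Checking the remaining points: n·G = 1776192, n·H = 1776192, n·I = 1776192.
All equal 1776192, so all 6 points lie in one plane.

Yes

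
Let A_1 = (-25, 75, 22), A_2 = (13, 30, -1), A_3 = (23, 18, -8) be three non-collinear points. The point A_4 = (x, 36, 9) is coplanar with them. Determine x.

A normal to the plane is n = A_1A_2 × A_1A_3 = (39, 36, -6).
A_4 lies in the plane iff n · A_1A_4 = 0.
This gives (39)x + (-351) = 0, so x = 9.

9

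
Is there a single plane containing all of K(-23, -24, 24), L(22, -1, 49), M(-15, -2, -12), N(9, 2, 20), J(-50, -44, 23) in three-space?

Yes

The plane through K, L, M has normal n = KL × KM = (-1378, 1820, 806) and equation n·P = 7358.
Checking the remaining points: n·N = 7358, n·J = 7358.
All equal 7358, so all 5 points lie in one plane.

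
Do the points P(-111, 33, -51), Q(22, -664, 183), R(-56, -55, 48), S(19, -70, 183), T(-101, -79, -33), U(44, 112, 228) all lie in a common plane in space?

No

The plane through P, Q, R has normal n = PQ × PR = (-48411, -297, 26631) and equation n·X = 4005639.
Checking the remaining points: n·S = 3974454, n·T = 4034151, n·U = 3908520.
Since n·S = 3974454 ≠ 4005639, S is off the plane and the points are not all coplanar.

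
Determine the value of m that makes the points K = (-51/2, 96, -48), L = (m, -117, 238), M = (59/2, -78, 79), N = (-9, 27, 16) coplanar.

-9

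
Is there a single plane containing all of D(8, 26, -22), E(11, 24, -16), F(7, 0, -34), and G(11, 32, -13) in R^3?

Yes

The four points are coplanar iff the 3×3 determinant with rows DE, DF, DG is zero.
Rows: (3, -2, 6), (-1, -26, -12), (3, 6, 9).
Expanding along the first row: (3)(-162) − (-2)(27) + (6)(72) = 0.
Zero determinant ⇒ coplanar.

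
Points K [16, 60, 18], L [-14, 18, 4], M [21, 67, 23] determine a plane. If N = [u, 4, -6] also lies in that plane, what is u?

-24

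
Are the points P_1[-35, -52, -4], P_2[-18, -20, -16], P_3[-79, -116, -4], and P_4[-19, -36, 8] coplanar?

Yes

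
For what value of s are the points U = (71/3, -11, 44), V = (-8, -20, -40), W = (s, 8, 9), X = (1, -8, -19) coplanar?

Normal to plane UVX: n = (819, -91, -299); plane equation n·P = 7228.
Requiring n·W = 7228: (819)s + (-3419) = 7228.
So s = 13.

13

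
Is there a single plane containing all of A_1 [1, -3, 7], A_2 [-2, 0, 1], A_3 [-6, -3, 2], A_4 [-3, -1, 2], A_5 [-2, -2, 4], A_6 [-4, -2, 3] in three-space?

No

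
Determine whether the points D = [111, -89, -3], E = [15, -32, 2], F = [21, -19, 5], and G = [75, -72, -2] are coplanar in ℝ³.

Yes

With D as base: DE = (-96, 57, 5), DF = (-90, 70, 8), DG = (-36, 17, 1).
DF × DG = (-66, -198, 990).
DE · (DF × DG) = 0.
The scalar triple product vanishes, so the four points are coplanar.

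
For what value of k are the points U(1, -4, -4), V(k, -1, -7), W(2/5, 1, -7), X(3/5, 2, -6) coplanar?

Normal to plane UWX: n = (8, 0, -8/5); plane equation n·P = 72/5.
Requiring n·V = 72/5: (8)k + (56/5) = 72/5.
So k = 2/5.

2/5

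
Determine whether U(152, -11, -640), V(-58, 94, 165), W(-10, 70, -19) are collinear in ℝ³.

Yes

UV = (-210, 105, 805), UW = (-162, 81, 621).
Each component of UW is 27/35 times the corresponding component of UV, so UW = 27/35·UV and the points are collinear.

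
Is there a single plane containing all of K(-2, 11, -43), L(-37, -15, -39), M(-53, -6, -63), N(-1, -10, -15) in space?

No

A normal to the plane through K, L, M is n = KL × KM = (588, -904, -731).
The plane has equation n·P = 20313. For N: n·N = 19417.
19417 ≠ 20313, so N is off the plane.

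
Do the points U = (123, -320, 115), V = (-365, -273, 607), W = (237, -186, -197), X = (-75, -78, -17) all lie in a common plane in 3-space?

No

With U as base: UV = (-488, 47, 492), UW = (114, 134, -312), UX = (-198, 242, -132).
UW × UX = (57816, 76824, 54120).
UV · (UW × UX) = 2023560.
Since 2023560 ≠ 0, the four points are not coplanar.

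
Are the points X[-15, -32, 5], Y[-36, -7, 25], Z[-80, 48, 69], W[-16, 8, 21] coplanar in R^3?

No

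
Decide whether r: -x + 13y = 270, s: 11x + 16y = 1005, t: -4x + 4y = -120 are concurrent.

Lines aᵢx + bᵢy = cᵢ with pairwise distinct directions are concurrent exactly when det[aᵢ bᵢ cᵢ] = 0.
Here the determinant is 0.
It vanishes, so the lines are concurrent at (55, 25).

Yes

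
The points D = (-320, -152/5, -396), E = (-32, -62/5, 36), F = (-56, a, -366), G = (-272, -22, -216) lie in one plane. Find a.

-161/5

The points are coplanar iff DE · (DF × DG) = 0.
Expanding, this is linear in a: (31104)a + (5007744/5) = 0.
So a = -161/5.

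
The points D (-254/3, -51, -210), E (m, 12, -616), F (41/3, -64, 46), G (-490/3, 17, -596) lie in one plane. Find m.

Normal to plane DFG: n = (-12390, 17818, 5664); plane equation n·P = -1049138.
Requiring n·E = -1049138: (-12390)m + (-3275208) = -1049138.
So m = -539/3.

-539/3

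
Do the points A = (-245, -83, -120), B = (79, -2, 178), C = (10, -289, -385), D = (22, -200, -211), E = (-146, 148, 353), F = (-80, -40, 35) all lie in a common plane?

No

The plane through A, B, C has normal n = AB × AC = (39923, 161850, -87399) and equation n·P = -12726805.
Checking the remaining points: n·D = -13050505, n·E = -12726805, n·F = -12726805.
Since n·D = -13050505 ≠ -12726805, D is off the plane and the points are not all coplanar.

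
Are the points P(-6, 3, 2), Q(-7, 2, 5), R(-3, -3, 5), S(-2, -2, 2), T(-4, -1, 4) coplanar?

The plane through P, Q, R has normal n = PQ × PR = (15, 12, 9) and equation n·X = -36.
Checking the remaining points: n·S = -36, n·T = -36.
All equal -36, so all 5 points lie in one plane.

Yes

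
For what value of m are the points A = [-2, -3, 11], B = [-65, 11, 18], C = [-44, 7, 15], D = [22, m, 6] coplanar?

-6

Normal to plane ABC: n = (-14, -42, -42); plane equation n·P = -308.
Requiring n·D = -308: (-42)m + (-560) = -308.
So m = -6.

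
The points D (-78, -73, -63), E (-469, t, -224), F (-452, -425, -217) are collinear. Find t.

Collinearity requires DE × DF = 0; each component is linear in t.
The x-component gives (-154)t + (-67914) = 0, so t = -441.
The remaining components then also vanish.

-441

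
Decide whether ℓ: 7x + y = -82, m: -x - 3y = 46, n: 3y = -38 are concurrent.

The three lines meet at one point iff the augmented coefficient matrix [aᵢ bᵢ cᵢ] has rank < 3, i.e. its determinant vanishes.
Here the determinant is 40.
Nonzero, so no common point exists.

No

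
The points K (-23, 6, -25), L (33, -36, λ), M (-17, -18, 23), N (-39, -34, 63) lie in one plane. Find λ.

45

Coplanarity ⇔ det[KL; KM; KN] = 0.
Expanding, this is linear in λ: (-624)λ + (28080) = 0.
So λ = 45.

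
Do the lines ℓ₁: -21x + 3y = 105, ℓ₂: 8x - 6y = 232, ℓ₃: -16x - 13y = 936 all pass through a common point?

Yes

Intersecting ℓ₁ and ℓ₂: solving the 2×2 system gives (x, y) = (-13, -56).
Substitute into ℓ₃: (-16)(-13) + (-13)(-56) = 936.
This equals 936, so (-13, -56) lies on all three lines and they are concurrent.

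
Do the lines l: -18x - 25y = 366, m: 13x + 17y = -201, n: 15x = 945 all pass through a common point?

Yes

Lines aᵢx + bᵢy = cᵢ with pairwise distinct directions are concurrent exactly when det[aᵢ bᵢ cᵢ] = 0.
Here the determinant is 0.
It vanishes, so the lines are concurrent at (63, -60).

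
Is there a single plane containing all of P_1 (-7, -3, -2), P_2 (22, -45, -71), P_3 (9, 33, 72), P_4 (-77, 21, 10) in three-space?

The four points are coplanar iff the 3×3 determinant with rows P_1P_2, P_1P_3, P_1P_4 is zero.
Rows: (29, -42, -69), (16, 36, 74), (-70, 24, 12).
Expanding along the first row: (29)(-1344) − (-42)(5372) + (-69)(2904) = -13728.
Nonzero ⇒ not coplanar.

No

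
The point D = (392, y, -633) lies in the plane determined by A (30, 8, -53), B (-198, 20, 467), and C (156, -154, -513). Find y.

210

The plane through A, B, C has equation 78720x − 39360y + 35424z = 169248.
Substituting D: (-39360)y + (8434848) = 169248, so y = 210.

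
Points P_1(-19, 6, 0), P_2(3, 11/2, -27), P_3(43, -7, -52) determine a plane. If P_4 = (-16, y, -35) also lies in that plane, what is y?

21

The plane through P_1, P_2, P_3 has equation −325x − 530y − 255z = 2995.
Substituting P_4: (-530)y + (14125) = 2995, so y = 21.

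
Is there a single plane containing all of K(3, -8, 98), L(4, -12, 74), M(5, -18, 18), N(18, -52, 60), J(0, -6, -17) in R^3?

No

The plane through K, L, M has normal n = KL × KM = (80, 32, -2) and equation n·P = -212.
Checking the remaining points: n·N = -344, n·J = -158.
Since n·N = -344 ≠ -212, N is off the plane and the points are not all coplanar.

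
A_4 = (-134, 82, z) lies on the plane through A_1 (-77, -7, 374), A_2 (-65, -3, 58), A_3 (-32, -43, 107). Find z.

-69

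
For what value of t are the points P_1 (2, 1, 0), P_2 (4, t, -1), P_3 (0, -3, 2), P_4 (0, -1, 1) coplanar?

3

The points are coplanar iff P_1P_2 · (P_1P_3 × P_1P_4) = 0.
Expanding, this is linear in t: (-2)t + (6) = 0.
So t = 3.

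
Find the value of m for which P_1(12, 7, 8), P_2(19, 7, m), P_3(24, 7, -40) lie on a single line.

-20

Collinearity requires P_1P_2 × P_1P_3 = 0; each component is linear in m.
The y-component gives (12)m + (240) = 0, so m = -20.
The remaining components then also vanish.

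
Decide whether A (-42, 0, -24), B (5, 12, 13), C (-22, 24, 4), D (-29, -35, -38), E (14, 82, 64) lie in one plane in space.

No

The plane through A, B, C has normal n = AB × AC = (-552, -576, 888) and equation n·P = 1872.
Checking the remaining points: n·D = 2424, n·E = 1872.
Since n·D = 2424 ≠ 1872, D is off the plane and the points are not all coplanar.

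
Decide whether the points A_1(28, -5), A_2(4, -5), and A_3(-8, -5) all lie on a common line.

Yes

A_1A_2 = (-24, 0), A_1A_3 = (-36, 0).
det[A_1A_2; A_1A_3] = (-24)(0) − (0)(-36) = 0.
The determinant is zero, so the points are collinear.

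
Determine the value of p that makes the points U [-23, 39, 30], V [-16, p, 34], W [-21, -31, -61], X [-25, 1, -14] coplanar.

Normal to plane UWX: n = (-378, 270, -216); plane equation n·P = 12744.
Requiring n·V = 12744: (270)p + (-1296) = 12744.
So p = 52.

52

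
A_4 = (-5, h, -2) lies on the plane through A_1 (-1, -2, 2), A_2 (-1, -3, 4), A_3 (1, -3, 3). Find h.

1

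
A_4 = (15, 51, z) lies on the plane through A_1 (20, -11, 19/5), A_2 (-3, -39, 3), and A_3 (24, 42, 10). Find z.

61/5

A normal to the plane is n = A_1A_2 × A_1A_3 = (-656/5, 697/5, -1107).
A_4 lies in the plane iff n · A_1A_4 = 0.
This gives (-1107)z + (67527/5) = 0, so z = 61/5.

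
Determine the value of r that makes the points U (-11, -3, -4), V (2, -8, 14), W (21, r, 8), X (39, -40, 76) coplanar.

38

Normal to plane UVX: n = (266, -140, -231); plane equation n·P = -1582.
Requiring n·W = -1582: (-140)r + (3738) = -1582.
So r = 38.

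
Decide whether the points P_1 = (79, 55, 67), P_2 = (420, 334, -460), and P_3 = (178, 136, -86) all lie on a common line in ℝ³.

Yes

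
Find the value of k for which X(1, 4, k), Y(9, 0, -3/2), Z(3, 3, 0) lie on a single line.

Collinearity requires XY × XZ = 0; each component is linear in k.
The x-component gives (3)k + (-3/2) = 0, so k = 1/2.
The remaining components then also vanish.

1/2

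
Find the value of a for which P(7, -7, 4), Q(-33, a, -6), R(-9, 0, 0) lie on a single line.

Direction PR = (-16, 7, -4). From the x-coordinate of Q, the parameter along the line is τ = (-33 − 7)/(-16) = 5/2.
Then a = (-7) + 5/2·(7) = 21/2.

21/2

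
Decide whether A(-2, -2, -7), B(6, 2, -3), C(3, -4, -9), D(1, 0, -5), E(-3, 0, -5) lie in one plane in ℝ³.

Yes

The plane through A, B, C has normal n = AB × AC = (0, 36, -36) and equation n·P = 180.
Checking the remaining points: n·D = 180, n·E = 180.
All equal 180, so all 5 points lie in one plane.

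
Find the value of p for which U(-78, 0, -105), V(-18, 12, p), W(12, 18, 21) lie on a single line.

-21

Direction UW = (90, 18, 126). From the x-coordinate of V, the parameter along the line is τ = (-18 − (-78))/90 = 2/3.
Then p = (-105) + 2/3·(126) = -21.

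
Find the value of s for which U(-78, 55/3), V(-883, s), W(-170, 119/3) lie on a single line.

205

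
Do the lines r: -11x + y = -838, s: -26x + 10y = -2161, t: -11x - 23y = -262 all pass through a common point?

Intersecting r and s: solving the 2×2 system gives (x, y) = (2073/28, -661/28).
Substitute into t: (-11)(2073/28) + (-23)(-661/28) = -1900/7.
But t requires -262 ≠ -1900/7, so the three lines have no common point.

No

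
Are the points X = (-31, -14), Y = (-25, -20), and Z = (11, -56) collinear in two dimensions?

XY = (6, -6), XZ = (42, -42).
det[XY; XZ] = (6)(-42) − (-6)(42) = 0.
The determinant is zero, so the points are collinear.

Yes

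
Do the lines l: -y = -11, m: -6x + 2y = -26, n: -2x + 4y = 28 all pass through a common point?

Intersecting l and m: solving the 2×2 system gives (x, y) = (8, 11).
Substitute into n: (-2)(8) + (4)(11) = 28.
This equals 28, so (8, 11) lies on all three lines and they are concurrent.

Yes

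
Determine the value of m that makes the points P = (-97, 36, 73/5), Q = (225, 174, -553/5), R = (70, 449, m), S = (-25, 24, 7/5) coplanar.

-841/5

Normal to plane PQS: n = (-3324, -4764, -13800); plane equation n·X = -50556.
Requiring n·R = -50556: (-13800)m + (-2371716) = -50556.
So m = -841/5.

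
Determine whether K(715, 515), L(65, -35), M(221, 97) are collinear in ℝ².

Yes

KL = (-650, -550), KM = (-494, -418).
det[KL; KM] = (-650)(-418) − (-550)(-494) = 0.
The determinant is zero, so the points are collinear.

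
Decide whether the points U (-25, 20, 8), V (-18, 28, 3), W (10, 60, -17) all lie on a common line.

Yes

UV = (7, 8, -5), UW = (35, 40, -25).
Each component of UW is 5 times the corresponding component of UV, so UW = 5·UV and the points are collinear.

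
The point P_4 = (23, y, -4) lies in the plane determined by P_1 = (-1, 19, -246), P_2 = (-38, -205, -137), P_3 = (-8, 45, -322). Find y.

-57

Coplanarity requires P_1P_2 · (P_1P_3 × P_1P_4) = 0.
P_1P_2 = (-37, -224, 109), P_1P_3 = (-7, 26, -76); the triple product is linear in y with coefficient -3575 and constant term -203775.
Setting it to zero: y = -57.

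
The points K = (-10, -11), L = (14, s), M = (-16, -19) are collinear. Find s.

The three points are collinear iff det[KL; KM] = 0.
This determinant is linear in s: (6)s + (-126) = 0, so s = 21.

21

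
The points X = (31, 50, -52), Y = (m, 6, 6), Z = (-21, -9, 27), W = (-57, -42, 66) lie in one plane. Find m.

Normal to plane XZW: n = (306, -816, -408); plane equation n·P = -10098.
Requiring n·Y = -10098: (306)m + (-7344) = -10098.
So m = -9.

-9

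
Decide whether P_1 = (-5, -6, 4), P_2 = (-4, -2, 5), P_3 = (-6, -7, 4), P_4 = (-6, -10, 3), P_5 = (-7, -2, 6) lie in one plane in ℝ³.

Yes

The plane through P_1, P_2, P_3 has normal n = P_1P_2 × P_1P_3 = (1, -1, 3) and equation n·P = 13.
Checking the remaining points: n·P_4 = 13, n·P_5 = 13.
All equal 13, so all 5 points lie in one plane.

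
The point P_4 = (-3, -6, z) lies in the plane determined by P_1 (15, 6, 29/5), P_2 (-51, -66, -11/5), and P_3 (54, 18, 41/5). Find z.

21/5

A normal to the plane is n = P_1P_2 × P_1P_3 = (-384/5, -768/5, 2016).
P_4 lies in the plane iff n · P_1P_4 = 0.
This gives (2016)z + (-42336/5) = 0, so z = 21/5.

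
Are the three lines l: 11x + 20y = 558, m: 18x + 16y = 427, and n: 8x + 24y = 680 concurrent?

No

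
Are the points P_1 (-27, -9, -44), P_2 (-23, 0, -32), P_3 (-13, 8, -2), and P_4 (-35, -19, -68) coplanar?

A normal to the plane through P_1, P_2, P_3 is n = P_1P_2 × P_1P_3 = (174, 0, -58).
The plane has equation n·P = -2146. For P_4: n·P_4 = -2146.
Equal, so P_4 lies in the plane and all four are coplanar.

Yes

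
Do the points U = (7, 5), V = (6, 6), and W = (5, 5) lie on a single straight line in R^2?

No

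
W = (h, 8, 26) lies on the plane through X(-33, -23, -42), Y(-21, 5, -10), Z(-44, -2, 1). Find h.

-54

Coplanarity requires XY · (XZ × XW) = 0.
XY = (12, 28, 32), XZ = (-11, 21, 43); the triple product is linear in h with coefficient 532 and constant term 28728.
Setting it to zero: h = -54.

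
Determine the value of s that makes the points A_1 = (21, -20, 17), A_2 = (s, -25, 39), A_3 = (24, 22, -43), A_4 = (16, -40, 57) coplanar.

16

Normal to plane A_1A_3A_4: n = (480, 180, 150); plane equation n·P = 9030.
Requiring n·A_2 = 9030: (480)s + (1350) = 9030.
So s = 16.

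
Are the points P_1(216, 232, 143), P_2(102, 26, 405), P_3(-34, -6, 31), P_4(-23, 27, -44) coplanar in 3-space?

No

With P_1 as base: P_1P_2 = (-114, -206, 262), P_1P_3 = (-250, -238, -112), P_1P_4 = (-239, -205, -187).
P_1P_3 × P_1P_4 = (21546, -19982, -5632).
P_1P_2 · (P_1P_3 × P_1P_4) = 184464.
Since 184464 ≠ 0, the four points are not coplanar.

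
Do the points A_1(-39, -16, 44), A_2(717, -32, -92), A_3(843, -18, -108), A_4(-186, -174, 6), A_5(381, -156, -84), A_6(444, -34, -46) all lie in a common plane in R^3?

Yes

The plane through A_1, A_2, A_3 has normal n = A_1A_2 × A_1A_3 = (2160, -5040, 12600) and equation n·P = 550800.
Checking the remaining points: n·A_4 = 550800, n·A_5 = 550800, n·A_6 = 550800.
All equal 550800, so all 6 points lie in one plane.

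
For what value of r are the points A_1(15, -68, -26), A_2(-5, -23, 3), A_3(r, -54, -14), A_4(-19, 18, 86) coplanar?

9

The points are coplanar iff A_1A_2 · (A_1A_3 × A_1A_4) = 0.
Expanding, this is linear in r: (-2546)r + (22914) = 0.
So r = 9.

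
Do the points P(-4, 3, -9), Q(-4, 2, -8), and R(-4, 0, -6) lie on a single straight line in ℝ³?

PQ = (0, -1, 1), PR = (0, -3, 3).
PQ × PR = (0, 0, 0).
The cross product vanishes, so the three points are collinear.

Yes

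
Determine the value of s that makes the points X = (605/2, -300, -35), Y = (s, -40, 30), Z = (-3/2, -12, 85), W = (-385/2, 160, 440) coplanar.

59/2

The points are coplanar iff XY · (XZ × XW) = 0.
Expanding, this is linear in s: (81600)s + (-2407200) = 0.
So s = 59/2.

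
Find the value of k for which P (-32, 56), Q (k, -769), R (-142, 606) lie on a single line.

133

Collinearity: (Q − P) must be parallel to (R − P) = (-110, 550).
Cross-multiplying the components: (k − (-32))·(550) = (-825)·(-110).
Solving gives k = 133.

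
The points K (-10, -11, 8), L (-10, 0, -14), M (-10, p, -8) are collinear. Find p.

Direction KL = (0, 11, -22). From the z-coordinate of M, the parameter along the line is τ = (-8 − 8)/(-22) = 8/11.
Then p = (-11) + 8/11·(11) = -3.

-3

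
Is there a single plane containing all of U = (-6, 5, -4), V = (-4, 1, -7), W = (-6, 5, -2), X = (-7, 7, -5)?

With U as base: UV = (2, -4, -3), UW = (0, 0, 2), UX = (-1, 2, -1).
UW × UX = (-4, -2, 0).
UV · (UW × UX) = 0.
The scalar triple product vanishes, so the four points are coplanar.

Yes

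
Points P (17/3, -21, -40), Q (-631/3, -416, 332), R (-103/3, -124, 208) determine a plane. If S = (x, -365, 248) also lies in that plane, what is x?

-559/3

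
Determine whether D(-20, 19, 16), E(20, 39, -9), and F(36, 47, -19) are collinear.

Yes

DE = (40, 20, -25), DF = (56, 28, -35).
DE × DF = (0, 0, 0).
The cross product vanishes, so the three points are collinear.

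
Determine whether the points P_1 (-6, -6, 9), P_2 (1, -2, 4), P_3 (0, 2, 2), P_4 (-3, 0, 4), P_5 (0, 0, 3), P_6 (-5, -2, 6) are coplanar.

No

The plane through P_1, P_2, P_3 has normal n = P_1P_2 × P_1P_3 = (12, 19, 32) and equation n·P = 102.
Checking the remaining points: n·P_4 = 92, n·P_5 = 96, n·P_6 = 94.
Since n·P_4 = 92 ≠ 102, P_4 is off the plane and the points are not all coplanar.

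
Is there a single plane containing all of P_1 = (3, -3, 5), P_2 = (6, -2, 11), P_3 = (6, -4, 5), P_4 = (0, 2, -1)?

A normal to the plane through P_1, P_2, P_3 is n = P_1P_2 × P_1P_3 = (6, 18, -6).
The plane has equation n·P = -66. For P_4: n·P_4 = 42.
42 ≠ -66, so P_4 is off the plane.

No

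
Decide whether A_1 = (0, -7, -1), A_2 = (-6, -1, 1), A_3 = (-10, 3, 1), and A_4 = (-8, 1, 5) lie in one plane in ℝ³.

Yes

A normal to the plane through A_1, A_2, A_3 is n = A_1A_2 × A_1A_3 = (-8, -8, 0).
The plane has equation n·P = 56. For A_4: n·A_4 = 56.
Equal, so A_4 lies in the plane and all four are coplanar.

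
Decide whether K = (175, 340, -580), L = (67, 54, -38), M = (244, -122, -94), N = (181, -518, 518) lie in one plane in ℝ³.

The four points are coplanar iff the 3×3 determinant with rows KL, KM, KN is zero.
Rows: (-108, -286, 542), (69, -462, 486), (6, -858, 1098).
Expanding along the first row: (-108)(-90288) − (-286)(72846) + (542)(-56430) = 0.
Zero determinant ⇒ coplanar.

Yes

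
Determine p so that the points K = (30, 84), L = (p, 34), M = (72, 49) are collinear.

The three points are collinear iff det[KL; KM] = 0.
This determinant is linear in p: (-35)p + (3150) = 0, so p = 90.

90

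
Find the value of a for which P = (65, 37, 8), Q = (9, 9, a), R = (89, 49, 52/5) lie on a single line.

12/5

Collinearity requires PQ × PR = 0; each component is linear in a.
The x-component gives (-12)a + (144/5) = 0, so a = 12/5.
The remaining components then also vanish.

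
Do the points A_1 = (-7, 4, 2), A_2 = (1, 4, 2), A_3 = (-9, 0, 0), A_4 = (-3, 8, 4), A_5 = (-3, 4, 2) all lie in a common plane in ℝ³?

Yes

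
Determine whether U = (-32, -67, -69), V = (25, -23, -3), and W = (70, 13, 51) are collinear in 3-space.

No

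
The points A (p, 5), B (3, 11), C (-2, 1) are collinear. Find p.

Collinearity: (A − B) must be parallel to (C − B) = (-5, -10).
Cross-multiplying the components: (p − 3)·(-10) = (-6)·(-5).
Solving gives p = 0.

0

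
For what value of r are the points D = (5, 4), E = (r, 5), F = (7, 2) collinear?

4

Collinearity: (E − D) must be parallel to (F − D) = (2, -2).
Cross-multiplying the components: (r − 5)·(-2) = (1)·(2).
Solving gives r = 4.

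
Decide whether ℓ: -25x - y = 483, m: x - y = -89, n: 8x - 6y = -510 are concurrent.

Intersecting ℓ and m: solving the 2×2 system gives (x, y) = (-22, 67).
Substitute into n: (8)(-22) + (-6)(67) = -578.
But n requires -510 ≠ -578, so the three lines have no common point.

No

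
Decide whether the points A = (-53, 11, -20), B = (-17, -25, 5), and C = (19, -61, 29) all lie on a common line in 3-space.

No

AB = (36, -36, 25), AC = (72, -72, 49).
Comparing components 2 and 3: (-36)(49) − (25)(-72) = 36 ≠ 0, so AB and AC are not parallel and the points are not collinear.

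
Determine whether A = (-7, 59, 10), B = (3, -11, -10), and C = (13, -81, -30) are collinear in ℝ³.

Yes

AB = (10, -70, -20), AC = (20, -140, -40).
AB × AC = (0, 0, 0).
The cross product vanishes, so the three points are collinear.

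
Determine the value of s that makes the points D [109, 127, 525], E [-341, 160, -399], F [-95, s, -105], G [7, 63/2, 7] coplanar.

Normal to plane DEG: n = (-105336, -138852, 46341); plane equation n·P = -4786803.
Requiring n·F = -4786803: (-138852)s + (5141115) = -4786803.
So s = 143/2.

143/2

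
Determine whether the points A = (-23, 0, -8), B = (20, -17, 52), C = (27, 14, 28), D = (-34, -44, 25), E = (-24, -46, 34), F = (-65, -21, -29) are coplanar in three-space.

No

The plane through A, B, C has normal n = AB × AC = (-1452, 1452, 1452) and equation n·P = 21780.
Checking the remaining points: n·D = 21780, n·E = 17424, n·F = 21780.
Since n·E = 17424 ≠ 21780, E is off the plane and the points are not all coplanar.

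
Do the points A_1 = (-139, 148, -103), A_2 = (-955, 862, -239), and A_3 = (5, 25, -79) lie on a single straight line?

A_1A_2 = (-816, 714, -136), A_1A_3 = (144, -123, 24).
Comparing components 2 and 3: (714)(24) − (-136)(-123) = 408 ≠ 0, so A_1A_2 and A_1A_3 are not parallel and the points are not collinear.

No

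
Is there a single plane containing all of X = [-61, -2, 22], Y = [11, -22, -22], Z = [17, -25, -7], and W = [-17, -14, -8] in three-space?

The four points are coplanar iff the 3×3 determinant with rows XY, XZ, XW is zero.
Rows: (72, -20, -44), (78, -23, -29), (44, -12, -30).
Expanding along the first row: (72)(342) − (-20)(-1064) + (-44)(76) = 0.
Zero determinant ⇒ coplanar.

Yes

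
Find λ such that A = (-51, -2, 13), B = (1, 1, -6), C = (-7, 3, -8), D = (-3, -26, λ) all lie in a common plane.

49

Normal to plane ABC: n = (32, 256, 128); plane equation n·P = -480.
Requiring n·D = -480: (128)λ + (-6752) = -480.
So λ = 49.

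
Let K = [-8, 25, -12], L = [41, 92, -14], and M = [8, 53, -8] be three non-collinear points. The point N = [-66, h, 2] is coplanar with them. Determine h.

-39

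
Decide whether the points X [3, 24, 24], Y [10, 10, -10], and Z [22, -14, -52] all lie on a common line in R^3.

No

XY = (7, -14, -34), XZ = (19, -38, -76).
XY × XZ = (-228, -114, 0).
The cross product is nonzero, so the points do not lie on one line.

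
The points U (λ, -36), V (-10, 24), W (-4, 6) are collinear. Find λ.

10

The three points are collinear iff det[UV; UW] = 0.
This determinant is linear in λ: (18)λ + (-180) = 0, so λ = 10.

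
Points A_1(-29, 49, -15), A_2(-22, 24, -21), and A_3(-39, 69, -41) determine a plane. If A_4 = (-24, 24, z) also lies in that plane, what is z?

Coplanarity requires A_1A_2 · (A_1A_3 × A_1A_4) = 0.
A_1A_2 = (7, -25, -6), A_1A_3 = (-10, 20, -26); the triple product is linear in z with coefficient -110 and constant term -3850.
Setting it to zero: z = -35.

-35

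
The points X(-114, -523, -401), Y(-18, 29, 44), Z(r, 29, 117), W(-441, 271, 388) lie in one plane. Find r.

-246

Normal to plane XYW: n = (82198, -221259, 256728); plane equation n·P = 3399957.
Requiring n·Z = 3399957: (82198)r + (23620665) = 3399957.
So r = -246.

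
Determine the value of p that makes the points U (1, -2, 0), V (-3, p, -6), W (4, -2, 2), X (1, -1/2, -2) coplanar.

1/2

Coplanarity ⇔ det[UV; UW; UX] = 0.
Expanding, this is linear in p: (6)p + (-3) = 0.
So p = 1/2.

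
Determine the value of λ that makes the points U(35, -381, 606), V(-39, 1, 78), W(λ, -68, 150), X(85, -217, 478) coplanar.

The points are coplanar iff UV · (UW × UX) = 0.
Expanding, this is linear in λ: (-37696)λ + (-1696320) = 0.
So λ = -45.

-45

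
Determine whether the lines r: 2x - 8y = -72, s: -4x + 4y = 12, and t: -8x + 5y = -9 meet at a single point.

Yes

Intersecting r and s: solving the 2×2 system gives (x, y) = (8, 11).
Substitute into t: (-8)(8) + (5)(11) = -9.
This equals -9, so (8, 11) lies on all three lines and they are concurrent.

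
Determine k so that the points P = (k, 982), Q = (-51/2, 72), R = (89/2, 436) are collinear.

Collinearity: (P − Q) must be parallel to (R − Q) = (70, 364).
Cross-multiplying the components: (k − (-51/2))·(364) = (910)·(70).
Solving gives k = 299/2.

299/2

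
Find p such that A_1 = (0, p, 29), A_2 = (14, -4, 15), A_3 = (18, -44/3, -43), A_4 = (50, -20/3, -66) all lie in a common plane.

-20/3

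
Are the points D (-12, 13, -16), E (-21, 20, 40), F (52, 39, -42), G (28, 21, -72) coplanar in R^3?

No

A normal to the plane through D, E, F is n = DE × DF = (-1638, 3350, -682).
The plane has equation n·P = 74118. For G: n·G = 73590.
73590 ≠ 74118, so G is off the plane.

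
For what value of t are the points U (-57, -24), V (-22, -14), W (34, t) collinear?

2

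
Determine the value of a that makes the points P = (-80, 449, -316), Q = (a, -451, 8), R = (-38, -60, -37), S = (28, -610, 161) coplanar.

28

The points are coplanar iff PQ · (PR × PS) = 0.
Expanding, this is linear in a: (52668)a + (-1474704) = 0.
So a = 28.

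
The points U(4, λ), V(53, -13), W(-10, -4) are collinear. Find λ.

-6

The three points are collinear iff det[UV; UW] = 0.
This determinant is linear in λ: (-63)λ + (-378) = 0, so λ = -6.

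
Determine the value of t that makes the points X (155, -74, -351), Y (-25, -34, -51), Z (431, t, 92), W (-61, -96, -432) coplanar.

8

Normal to plane XYW: n = (3360, -79380, 12600); plane equation n·P = 1972320.
Requiring n·Z = 1972320: (-79380)t + (2607360) = 1972320.
So t = 8.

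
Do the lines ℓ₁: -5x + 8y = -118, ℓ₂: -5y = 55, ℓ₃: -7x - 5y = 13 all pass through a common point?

Intersecting ℓ₁ and ℓ₂: solving the 2×2 system gives (x, y) = (6, -11).
Substitute into ℓ₃: (-7)(6) + (-5)(-11) = 13.
This equals 13, so (6, -11) lies on all three lines and they are concurrent.

Yes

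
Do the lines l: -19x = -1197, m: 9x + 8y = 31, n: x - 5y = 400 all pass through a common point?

Lines aᵢx + bᵢy = cᵢ with pairwise distinct directions are concurrent exactly when det[aᵢ bᵢ cᵢ] = 0.
Here the determinant is -304.
Nonzero, so no common point exists.

No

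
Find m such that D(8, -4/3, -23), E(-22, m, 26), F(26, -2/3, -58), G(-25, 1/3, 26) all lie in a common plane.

Normal to plane DFG: n = (91, 273, 52); plane equation n·P = -832.
Requiring n·E = -832: (273)m + (-650) = -832.
So m = -2/3.

-2/3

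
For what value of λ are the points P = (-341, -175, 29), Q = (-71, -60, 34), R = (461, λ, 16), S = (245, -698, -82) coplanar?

-10

The points are coplanar iff PQ · (PR × PS) = 0.
Expanding, this is linear in λ: (-32900)λ + (-329000) = 0.
So λ = -10.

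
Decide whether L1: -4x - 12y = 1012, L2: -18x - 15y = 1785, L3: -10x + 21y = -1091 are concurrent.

Yes

Intersecting L1 and L2: solving the 2×2 system gives (x, y) = (-40, -71).
Substitute into L3: (-10)(-40) + (21)(-71) = -1091.
This equals -1091, so (-40, -71) lies on all three lines and they are concurrent.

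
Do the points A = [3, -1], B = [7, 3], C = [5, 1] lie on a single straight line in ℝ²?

AB = (4, 4), AC = (2, 2).
Checking proportionality: AC = 1/2·AB, so the vectors are parallel and the points are collinear.

Yes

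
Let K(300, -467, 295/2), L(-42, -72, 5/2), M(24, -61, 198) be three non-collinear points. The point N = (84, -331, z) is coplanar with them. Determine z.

-162

Coplanarity requires KL · (KM × KN) = 0.
KL = (-342, 395, -145), KM = (-276, 406, 101/2); the triple product is linear in z with coefficient -29832 and constant term -4832784.
Setting it to zero: z = -162.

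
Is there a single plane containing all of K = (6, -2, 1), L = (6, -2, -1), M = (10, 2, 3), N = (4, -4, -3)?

Yes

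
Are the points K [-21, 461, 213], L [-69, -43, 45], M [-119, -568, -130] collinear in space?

KL = (-48, -504, -168), KM = (-98, -1029, -343).
KL × KM = (0, 0, 0).
The cross product vanishes, so the three points are collinear.

Yes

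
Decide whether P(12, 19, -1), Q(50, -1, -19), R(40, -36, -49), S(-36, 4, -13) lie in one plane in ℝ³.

Yes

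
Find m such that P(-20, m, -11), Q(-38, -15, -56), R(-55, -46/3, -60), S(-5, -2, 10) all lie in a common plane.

-6

Coplanarity ⇔ det[PQ; PR; PS] = 0.
Expanding, this is linear in m: (-990)m + (-5940) = 0.
So m = -6.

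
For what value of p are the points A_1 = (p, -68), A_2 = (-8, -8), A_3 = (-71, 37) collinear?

The three points are collinear iff det[A_1A_2; A_1A_3] = 0.
This determinant is linear in p: (-45)p + (3420) = 0, so p = 76.

76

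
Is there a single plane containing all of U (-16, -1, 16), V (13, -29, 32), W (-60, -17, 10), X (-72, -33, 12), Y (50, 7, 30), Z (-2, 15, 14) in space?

No

The plane through U, V, W has normal n = UV × UW = (424, -530, -1696) and equation n·P = -33390.
Checking the remaining points: n·X = -33390, n·Y = -33390, n·Z = -32542.
Since n·Z = -32542 ≠ -33390, Z is off the plane and the points are not all coplanar.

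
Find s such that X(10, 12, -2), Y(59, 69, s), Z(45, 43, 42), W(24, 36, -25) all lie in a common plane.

The points are coplanar iff XY · (XZ × XW) = 0.
Expanding, this is linear in s: (406)s + (-4872) = 0.
So s = 12.

12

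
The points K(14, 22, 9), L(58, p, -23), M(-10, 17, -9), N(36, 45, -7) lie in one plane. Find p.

Normal to plane KMN: n = (494, -780, -442); plane equation n·P = -14222.
Requiring n·L = -14222: (-780)p + (38818) = -14222.
So p = 68.

68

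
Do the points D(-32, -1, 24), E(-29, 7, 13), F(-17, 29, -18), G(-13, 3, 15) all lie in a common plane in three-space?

Yes

The four points are coplanar iff the 3×3 determinant with rows DE, DF, DG is zero.
Rows: (3, 8, -11), (15, 30, -42), (19, 4, -9).
Expanding along the first row: (3)(-102) − (8)(663) + (-11)(-510) = 0.
Zero determinant ⇒ coplanar.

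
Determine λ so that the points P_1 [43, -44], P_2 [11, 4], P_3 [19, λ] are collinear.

-8

Collinearity: (P_3 − P_1) must be parallel to (P_2 − P_1) = (-32, 48).
Cross-multiplying the components: (λ − (-44))·(-32) = (-24)·(48).
Solving gives λ = -8.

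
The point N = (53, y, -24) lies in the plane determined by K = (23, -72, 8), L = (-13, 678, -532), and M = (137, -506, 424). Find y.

26

A normal to the plane is n = KL × KM = (77640, -46584, -69876).
N lies in the plane iff n · KN = 0.
This gives (-46584)y + (1211184) = 0, so y = 26.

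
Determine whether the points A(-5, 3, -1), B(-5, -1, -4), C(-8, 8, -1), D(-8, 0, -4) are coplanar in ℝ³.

With A as base: AB = (0, -4, -3), AC = (-3, 5, 0), AD = (-3, -3, -3).
AC × AD = (-15, -9, 24).
AB · (AC × AD) = -36.
Since -36 ≠ 0, the four points are not coplanar.

No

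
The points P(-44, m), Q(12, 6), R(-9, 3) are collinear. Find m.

Collinearity: (P − Q) must be parallel to (R − Q) = (-21, -3).
Cross-multiplying the components: (m − 6)·(-21) = (-56)·(-3).
Solving gives m = -2.

-2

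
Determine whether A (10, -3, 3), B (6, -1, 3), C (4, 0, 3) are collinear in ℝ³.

Yes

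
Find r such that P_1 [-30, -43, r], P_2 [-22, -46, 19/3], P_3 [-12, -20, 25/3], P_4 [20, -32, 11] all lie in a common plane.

Coplanarity ⇔ det[P_1P_2; P_1P_3; P_1P_4] = 0.
Expanding, this is linear in r: (952)r + (-16184/3) = 0.
So r = 17/3.

17/3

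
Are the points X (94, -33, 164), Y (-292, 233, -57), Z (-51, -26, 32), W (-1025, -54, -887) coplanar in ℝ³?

A normal to the plane through X, Y, Z is n = XY × XZ = (-33565, -18907, 35868).
The plane has equation n·P = 3351173. For W: n·W = 3610187.
3610187 ≠ 3351173, so W is off the plane.

No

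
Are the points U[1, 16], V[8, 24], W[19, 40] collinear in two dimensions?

UV = (7, 8), UW = (18, 24).
det[UV; UW] = (7)(24) − (8)(18) = 24.
The determinant is nonzero, so they are not collinear.

No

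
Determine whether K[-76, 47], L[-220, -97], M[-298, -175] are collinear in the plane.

KL = (-144, -144), KM = (-222, -222).
det[KL; KM] = (-144)(-222) − (-144)(-222) = 0.
The determinant is zero, so the points are collinear.

Yes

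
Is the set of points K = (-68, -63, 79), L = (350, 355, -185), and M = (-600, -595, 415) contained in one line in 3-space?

Yes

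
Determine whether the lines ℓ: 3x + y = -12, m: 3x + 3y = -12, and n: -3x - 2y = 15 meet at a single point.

No

The three lines meet at one point iff the augmented coefficient matrix [aᵢ bᵢ cᵢ] has rank < 3, i.e. its determinant vanishes.
Here the determinant is 18.
Nonzero, so no common point exists.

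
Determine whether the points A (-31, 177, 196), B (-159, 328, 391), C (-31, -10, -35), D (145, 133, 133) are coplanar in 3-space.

No

With A as base: AB = (-128, 151, 195), AC = (0, -187, -231), AD = (176, -44, -63).
AC × AD = (1617, -40656, 32912).
AB · (AC × AD) = 71808.
Since 71808 ≠ 0, the four points are not coplanar.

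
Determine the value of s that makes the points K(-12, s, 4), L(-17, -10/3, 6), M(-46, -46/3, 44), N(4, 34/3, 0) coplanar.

0

Coplanarity ⇔ det[KL; KM; KN] = 0.
Expanding, this is linear in s: (-624)s + (0) = 0.
So s = 0.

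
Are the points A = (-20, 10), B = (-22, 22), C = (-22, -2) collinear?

No

AB = (-2, 12), AC = (-2, -12).
If collinear, AC would be a scalar multiple of AB. But (-2)·(-12) ≠ (12)·(-2) (difference 48), so they are not parallel; the points are not collinear.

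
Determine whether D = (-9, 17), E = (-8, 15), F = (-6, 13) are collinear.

DE = (1, -2), DF = (3, -4).
If collinear, DF would be a scalar multiple of DE. But (1)·(-4) ≠ (-2)·(3) (difference 2), so they are not parallel; the points are not collinear.

No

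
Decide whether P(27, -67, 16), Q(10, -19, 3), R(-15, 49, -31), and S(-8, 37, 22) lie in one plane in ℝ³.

No

With P as base: PQ = (-17, 48, -13), PR = (-42, 116, -47), PS = (-35, 104, 6).
PR × PS = (5584, 1897, -308).
PQ · (PR × PS) = 132.
Since 132 ≠ 0, the four points are not coplanar.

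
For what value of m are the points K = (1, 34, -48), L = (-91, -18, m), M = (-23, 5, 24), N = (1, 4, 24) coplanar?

Coplanarity ⇔ det[KL; KM; KN] = 0.
Expanding, this is linear in m: (720)m + (-61920) = 0.
So m = 86.

86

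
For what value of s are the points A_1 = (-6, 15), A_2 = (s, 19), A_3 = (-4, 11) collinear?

-8

The three points are collinear iff det[A_1A_2; A_1A_3] = 0.
This determinant is linear in s: (-4)s + (-32) = 0, so s = -8.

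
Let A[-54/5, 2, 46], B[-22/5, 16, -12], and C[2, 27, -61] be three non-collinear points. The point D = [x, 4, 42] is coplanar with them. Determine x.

-58/5

A normal to the plane is n = AB × AC = (-48, -288/5, -96/5).
D lies in the plane iff n · AD = 0.
This gives (-48)x + (-2784/5) = 0, so x = -58/5.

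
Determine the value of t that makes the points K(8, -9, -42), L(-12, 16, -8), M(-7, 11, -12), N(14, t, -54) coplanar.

-17

Normal to plane KLM: n = (70, 90, -25); plane equation n·P = 800.
Requiring n·N = 800: (90)t + (2330) = 800.
So t = -17.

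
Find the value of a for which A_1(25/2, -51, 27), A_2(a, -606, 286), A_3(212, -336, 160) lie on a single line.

Direction A_1A_3 = (399/2, -285, 133). From the y-coordinate of A_2, the parameter along the line is τ = (-606 − (-51))/(-285) = 37/19.
Then a = 25/2 + 37/19·(399/2) = 401.

401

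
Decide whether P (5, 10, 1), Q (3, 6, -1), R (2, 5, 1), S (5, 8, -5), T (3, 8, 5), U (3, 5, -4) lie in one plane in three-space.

Yes

The plane through P, Q, R has normal n = PQ × PR = (-10, 6, -2) and equation n·X = 8.
Checking the remaining points: n·S = 8, n·T = 8, n·U = 8.
All equal 8, so all 6 points lie in one plane.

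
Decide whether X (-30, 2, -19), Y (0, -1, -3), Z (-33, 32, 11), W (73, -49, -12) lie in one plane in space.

A normal to the plane through X, Y, Z is n = XY × XZ = (-570, -948, 891).
The plane has equation n·P = -1725. For W: n·W = -5850.
-5850 ≠ -1725, so W is off the plane.

No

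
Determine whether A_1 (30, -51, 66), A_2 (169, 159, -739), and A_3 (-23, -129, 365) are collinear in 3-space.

No

A_1A_2 = (139, 210, -805), A_1A_3 = (-53, -78, 299).
A_1A_2 × A_1A_3 = (0, 1104, 288).
The cross product is nonzero, so the points do not lie on one line.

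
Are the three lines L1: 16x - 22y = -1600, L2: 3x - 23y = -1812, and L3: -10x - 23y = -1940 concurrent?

No

The three lines meet at one point iff the augmented coefficient matrix [aᵢ bᵢ cᵢ] has rank < 3, i.e. its determinant vanishes.
Here the determinant is -1176.
Nonzero, so no common point exists.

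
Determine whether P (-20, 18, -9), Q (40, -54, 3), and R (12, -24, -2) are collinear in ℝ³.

PQ = (60, -72, 12), PR = (32, -42, 7).
PQ × PR = (0, -36, -216).
The cross product is nonzero, so the points do not lie on one line.

No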